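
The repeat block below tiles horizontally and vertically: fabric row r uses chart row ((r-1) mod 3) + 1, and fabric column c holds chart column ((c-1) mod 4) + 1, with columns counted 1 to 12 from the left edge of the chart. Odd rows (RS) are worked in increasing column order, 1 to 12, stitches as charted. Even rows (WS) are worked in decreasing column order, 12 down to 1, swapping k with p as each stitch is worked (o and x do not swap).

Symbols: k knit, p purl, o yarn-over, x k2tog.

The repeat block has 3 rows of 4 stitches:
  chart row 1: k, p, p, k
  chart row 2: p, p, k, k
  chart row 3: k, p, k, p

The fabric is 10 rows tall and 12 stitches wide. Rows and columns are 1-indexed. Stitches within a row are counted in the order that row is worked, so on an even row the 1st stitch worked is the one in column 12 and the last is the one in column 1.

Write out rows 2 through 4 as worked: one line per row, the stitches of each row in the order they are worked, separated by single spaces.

Row 2: chart row 2, WS - tiled (columns 1-12): p p k k p p k k p p k k; work from column 12 back to 1 with k<->p swapped.
Row 3: chart row 3, RS - tile across columns 1-12 and work as-is.
Row 4: chart row 1, WS - tiled (columns 1-12): k p p k k p p k k p p k; work from column 12 back to 1 with k<->p swapped.

Result:
p p k k p p k k p p k k
k p k p k p k p k p k p
p k k p p k k p p k k p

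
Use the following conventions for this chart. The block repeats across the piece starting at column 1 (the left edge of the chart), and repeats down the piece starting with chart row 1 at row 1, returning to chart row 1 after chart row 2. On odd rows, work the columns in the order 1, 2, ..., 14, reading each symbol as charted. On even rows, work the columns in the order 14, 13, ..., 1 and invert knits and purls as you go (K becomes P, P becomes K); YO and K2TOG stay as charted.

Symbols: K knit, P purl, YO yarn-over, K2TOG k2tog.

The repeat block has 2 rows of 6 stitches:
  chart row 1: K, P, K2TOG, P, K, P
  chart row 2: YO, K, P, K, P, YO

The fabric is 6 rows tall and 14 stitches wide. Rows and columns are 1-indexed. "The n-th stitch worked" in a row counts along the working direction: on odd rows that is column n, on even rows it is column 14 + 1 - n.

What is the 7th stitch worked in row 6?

Row 6 uses chart row ((6-1) mod 2)+1 = 2. Row 6 is even, so WS.
Chart row 2 tiled across columns 1-14: YO K P K P YO YO K P K P YO YO K
WS: work from column 14 back to column 1 (reverse the tiled row), swapping K<->P (YO and K2TOG unchanged).
Row 6 as worked: P YO YO K P K P YO YO K P K P YO
Stitch 7 in working order -> P

Result:
P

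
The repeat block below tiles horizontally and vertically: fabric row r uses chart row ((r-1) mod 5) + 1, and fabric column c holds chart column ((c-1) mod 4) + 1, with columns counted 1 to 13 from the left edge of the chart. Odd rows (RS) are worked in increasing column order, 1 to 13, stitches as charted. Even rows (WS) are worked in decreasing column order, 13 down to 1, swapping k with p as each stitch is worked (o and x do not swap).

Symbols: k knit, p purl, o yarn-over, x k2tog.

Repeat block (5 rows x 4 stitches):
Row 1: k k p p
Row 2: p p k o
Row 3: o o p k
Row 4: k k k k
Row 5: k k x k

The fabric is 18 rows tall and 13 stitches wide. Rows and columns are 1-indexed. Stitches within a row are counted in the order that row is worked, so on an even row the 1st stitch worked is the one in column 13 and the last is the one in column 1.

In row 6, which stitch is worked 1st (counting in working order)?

Row 6 uses chart row ((6-1) mod 5)+1 = 1. Row 6 is even, so WS.
Chart row 1 tiled across columns 1-13: k k p p k k p p k k p p k
Wrong side: read the tiled row from column 13 down to 1 and exchange k with p (leave o, x).
Row 6 as worked: p k k p p k k p p k k p p
The 1st stitch worked is p.

== STITCH ==
p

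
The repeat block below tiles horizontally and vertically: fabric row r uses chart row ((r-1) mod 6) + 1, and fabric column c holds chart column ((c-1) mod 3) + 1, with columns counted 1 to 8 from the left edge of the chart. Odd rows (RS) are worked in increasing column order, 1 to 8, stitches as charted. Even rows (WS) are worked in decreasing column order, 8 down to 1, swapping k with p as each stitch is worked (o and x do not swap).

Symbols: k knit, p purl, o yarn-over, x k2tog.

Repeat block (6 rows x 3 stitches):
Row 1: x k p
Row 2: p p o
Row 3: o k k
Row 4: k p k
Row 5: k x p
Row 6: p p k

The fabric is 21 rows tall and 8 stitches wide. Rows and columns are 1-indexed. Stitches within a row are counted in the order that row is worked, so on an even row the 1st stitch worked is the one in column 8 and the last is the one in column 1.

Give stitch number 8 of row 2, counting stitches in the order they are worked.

For row 2: chart row = ((2-1) mod 6) + 1 = 2; this is a WS (even) row.
Chart row 2 tiled across columns 1-8: p p o p p o p p
WS row: flip the tiled sequence (start at column 8) and apply k<->p; o and x stay.
Row 2 as worked: k k o k k o k k
The 8th stitch worked is k.

Result:
k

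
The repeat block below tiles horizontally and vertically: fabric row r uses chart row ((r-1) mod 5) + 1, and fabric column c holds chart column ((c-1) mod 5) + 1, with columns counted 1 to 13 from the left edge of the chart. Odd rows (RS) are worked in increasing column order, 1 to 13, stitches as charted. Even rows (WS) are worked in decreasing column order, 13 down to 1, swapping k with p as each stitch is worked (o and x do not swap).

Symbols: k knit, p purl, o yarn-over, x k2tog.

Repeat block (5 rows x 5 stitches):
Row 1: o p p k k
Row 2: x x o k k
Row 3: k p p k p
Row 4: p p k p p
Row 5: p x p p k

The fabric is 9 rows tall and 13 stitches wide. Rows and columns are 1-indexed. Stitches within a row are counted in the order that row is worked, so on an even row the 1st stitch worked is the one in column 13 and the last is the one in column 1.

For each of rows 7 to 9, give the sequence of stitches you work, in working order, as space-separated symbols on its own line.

Row 7: chart row 2, RS - tile across columns 1-13 and work as-is.
Row 8: chart row 3, WS - tiled (columns 1-13): k p p k p k p p k p k p p; work from column 13 back to 1 with k<->p swapped.
Row 9: chart row 4, RS - tile across columns 1-13 and work as-is.

Result:
x x o k k x x o k k x x o
k k p k p k k p k p k k p
p p k p p p p k p p p p k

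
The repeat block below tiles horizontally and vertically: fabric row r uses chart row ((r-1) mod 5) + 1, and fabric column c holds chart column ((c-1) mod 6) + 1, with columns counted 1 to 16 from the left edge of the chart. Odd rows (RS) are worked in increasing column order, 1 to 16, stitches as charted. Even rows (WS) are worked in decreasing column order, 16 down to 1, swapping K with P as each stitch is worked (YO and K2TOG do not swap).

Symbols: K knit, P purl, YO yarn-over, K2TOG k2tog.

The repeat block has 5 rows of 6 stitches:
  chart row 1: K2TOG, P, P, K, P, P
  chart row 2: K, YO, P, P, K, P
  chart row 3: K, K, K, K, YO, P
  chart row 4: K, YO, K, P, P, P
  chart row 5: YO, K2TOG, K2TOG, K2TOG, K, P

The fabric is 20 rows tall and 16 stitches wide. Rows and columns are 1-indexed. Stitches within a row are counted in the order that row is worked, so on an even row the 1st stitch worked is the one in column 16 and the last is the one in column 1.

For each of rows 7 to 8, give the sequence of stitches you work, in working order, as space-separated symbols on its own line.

Row 7: chart row 2, RS - tile across columns 1-16 and work as-is.
Row 8: chart row 3, WS - tiled (columns 1-16): K K K K YO P K K K K YO P K K K K; work from column 16 back to 1 with K<->P swapped.

Rows as worked:
K YO P P K P K YO P P K P K YO P P
P P P P K YO P P P P K YO P P P P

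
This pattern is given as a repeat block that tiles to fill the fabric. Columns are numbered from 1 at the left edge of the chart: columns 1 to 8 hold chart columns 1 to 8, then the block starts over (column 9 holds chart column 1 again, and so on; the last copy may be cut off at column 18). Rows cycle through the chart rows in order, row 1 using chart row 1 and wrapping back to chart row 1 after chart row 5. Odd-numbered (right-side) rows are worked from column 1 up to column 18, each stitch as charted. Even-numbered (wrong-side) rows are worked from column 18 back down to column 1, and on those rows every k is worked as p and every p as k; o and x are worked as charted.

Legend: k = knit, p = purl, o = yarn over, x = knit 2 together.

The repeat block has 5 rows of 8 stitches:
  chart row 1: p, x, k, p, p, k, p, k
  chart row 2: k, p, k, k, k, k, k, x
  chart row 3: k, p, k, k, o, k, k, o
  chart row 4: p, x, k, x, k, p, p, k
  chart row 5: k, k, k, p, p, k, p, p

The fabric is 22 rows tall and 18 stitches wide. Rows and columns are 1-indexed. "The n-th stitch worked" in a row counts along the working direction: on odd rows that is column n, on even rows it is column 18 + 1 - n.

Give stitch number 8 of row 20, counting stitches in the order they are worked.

Stitch:
p

Derivation:
Row 20: (20-1) mod 5 = 4, so use chart row 5. Even row -> WS.
Chart row 5 tiled across columns 1-18: k k k p p k p p k k k p p k p p k k
WS: work from column 18 back to column 1 (reverse the tiled row), swapping k<->p (o and x unchanged).
Row 20 as worked: p p k k p k k p p p k k p k k p p p
Counting 8 along the worked row gives p.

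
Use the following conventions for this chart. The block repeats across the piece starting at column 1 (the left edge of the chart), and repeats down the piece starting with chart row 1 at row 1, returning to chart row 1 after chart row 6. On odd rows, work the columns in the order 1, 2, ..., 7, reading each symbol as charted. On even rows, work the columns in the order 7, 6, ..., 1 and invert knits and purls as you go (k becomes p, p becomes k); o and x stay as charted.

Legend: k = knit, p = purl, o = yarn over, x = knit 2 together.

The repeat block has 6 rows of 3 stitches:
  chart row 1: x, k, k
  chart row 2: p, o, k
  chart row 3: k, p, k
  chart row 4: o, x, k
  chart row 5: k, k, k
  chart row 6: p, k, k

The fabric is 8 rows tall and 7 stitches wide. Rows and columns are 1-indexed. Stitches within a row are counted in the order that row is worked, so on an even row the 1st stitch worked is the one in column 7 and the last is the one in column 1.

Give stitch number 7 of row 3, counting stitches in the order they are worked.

Row 3 uses chart row ((3-1) mod 6)+1 = 3. Row 3 is odd, so RS.
Chart row 3 tiled across columns 1-7: k p k k p k k
RS row: no reversal, no swap; stitch n worked = column n.
Stitch 7 in working order -> k

Stitch:
k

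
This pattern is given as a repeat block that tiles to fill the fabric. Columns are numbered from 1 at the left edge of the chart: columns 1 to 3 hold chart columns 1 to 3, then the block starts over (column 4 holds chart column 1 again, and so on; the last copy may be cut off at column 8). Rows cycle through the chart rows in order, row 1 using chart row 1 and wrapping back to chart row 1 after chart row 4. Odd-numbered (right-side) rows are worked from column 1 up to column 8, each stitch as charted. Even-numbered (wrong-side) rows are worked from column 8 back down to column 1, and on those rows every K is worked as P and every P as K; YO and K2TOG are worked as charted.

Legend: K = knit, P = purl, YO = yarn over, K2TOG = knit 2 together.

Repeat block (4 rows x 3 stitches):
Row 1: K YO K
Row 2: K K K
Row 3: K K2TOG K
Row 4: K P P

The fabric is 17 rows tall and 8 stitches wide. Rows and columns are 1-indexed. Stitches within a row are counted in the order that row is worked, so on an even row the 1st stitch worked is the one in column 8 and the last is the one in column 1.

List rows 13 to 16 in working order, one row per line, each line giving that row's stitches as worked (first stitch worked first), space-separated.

== ROWS AS WORKED ==
K YO K K YO K K YO
P P P P P P P P
K K2TOG K K K2TOG K K K2TOG
K P K K P K K P

Derivation:
Row 13: chart row 1, RS - tile across columns 1-8 and work as-is.
Row 14: chart row 2, WS - tiled (columns 1-8): K K K K K K K K; work from column 8 back to 1 with K<->P swapped.
Row 15: chart row 3, RS - tile across columns 1-8 and work as-is.
Row 16: chart row 4, WS - tiled (columns 1-8): K P P K P P K P; work from column 8 back to 1 with K<->P swapped.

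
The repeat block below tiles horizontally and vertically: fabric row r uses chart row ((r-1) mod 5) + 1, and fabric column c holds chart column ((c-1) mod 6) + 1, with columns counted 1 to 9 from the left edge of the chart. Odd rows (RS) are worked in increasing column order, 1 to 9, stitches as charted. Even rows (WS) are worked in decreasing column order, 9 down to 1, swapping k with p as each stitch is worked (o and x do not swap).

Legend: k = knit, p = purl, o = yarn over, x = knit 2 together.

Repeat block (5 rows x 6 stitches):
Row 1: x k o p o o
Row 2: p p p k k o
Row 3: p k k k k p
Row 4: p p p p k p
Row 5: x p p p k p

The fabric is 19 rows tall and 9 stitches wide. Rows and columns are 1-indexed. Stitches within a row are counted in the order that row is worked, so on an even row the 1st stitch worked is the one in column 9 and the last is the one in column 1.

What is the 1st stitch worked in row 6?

== STITCH ==
o

Derivation:
Row 6 uses chart row ((6-1) mod 5)+1 = 1. Row 6 is even, so WS.
Chart row 1 tiled across columns 1-9: x k o p o o x k o
WS: work from column 9 back to column 1 (reverse the tiled row), swapping k<->p (o and x unchanged).
Row 6 as worked: o p x o o k o p x
Counting 1 along the worked row gives o.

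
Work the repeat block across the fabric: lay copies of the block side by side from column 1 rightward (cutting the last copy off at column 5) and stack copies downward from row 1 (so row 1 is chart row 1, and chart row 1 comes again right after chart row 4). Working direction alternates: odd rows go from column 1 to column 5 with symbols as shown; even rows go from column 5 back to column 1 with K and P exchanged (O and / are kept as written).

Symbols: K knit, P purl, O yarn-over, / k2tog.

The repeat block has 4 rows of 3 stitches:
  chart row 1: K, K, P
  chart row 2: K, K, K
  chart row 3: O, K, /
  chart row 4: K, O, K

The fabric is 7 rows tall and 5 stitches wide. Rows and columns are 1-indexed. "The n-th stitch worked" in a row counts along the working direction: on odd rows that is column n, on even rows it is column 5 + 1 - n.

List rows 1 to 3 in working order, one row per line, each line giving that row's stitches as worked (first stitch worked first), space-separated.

Row 1: chart row 1, RS - tile across columns 1-5 and work as-is.
Row 2: chart row 2, WS - tiled (columns 1-5): K K K K K; work from column 5 back to 1 with K<->P swapped.
Row 3: chart row 3, RS - tile across columns 1-5 and work as-is.

== ROWS AS WORKED ==
K K P K K
P P P P P
O K / O K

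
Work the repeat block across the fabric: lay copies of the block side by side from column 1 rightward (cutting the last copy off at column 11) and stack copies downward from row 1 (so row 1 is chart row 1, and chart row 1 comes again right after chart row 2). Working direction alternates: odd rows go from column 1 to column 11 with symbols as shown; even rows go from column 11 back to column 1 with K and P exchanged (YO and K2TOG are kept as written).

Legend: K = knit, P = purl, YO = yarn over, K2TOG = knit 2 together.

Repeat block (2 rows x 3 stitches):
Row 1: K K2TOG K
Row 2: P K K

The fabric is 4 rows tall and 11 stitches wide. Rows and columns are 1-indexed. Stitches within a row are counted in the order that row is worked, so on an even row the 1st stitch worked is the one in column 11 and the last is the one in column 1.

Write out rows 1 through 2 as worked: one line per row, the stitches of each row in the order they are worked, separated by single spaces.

== ROWS AS WORKED ==
K K2TOG K K K2TOG K K K2TOG K K K2TOG
P K P P K P P K P P K

Derivation:
Row 1: chart row 1, RS - tile across columns 1-11 and work as-is.
Row 2: chart row 2, WS - tiled (columns 1-11): P K K P K K P K K P K; work from column 11 back to 1 with K<->P swapped.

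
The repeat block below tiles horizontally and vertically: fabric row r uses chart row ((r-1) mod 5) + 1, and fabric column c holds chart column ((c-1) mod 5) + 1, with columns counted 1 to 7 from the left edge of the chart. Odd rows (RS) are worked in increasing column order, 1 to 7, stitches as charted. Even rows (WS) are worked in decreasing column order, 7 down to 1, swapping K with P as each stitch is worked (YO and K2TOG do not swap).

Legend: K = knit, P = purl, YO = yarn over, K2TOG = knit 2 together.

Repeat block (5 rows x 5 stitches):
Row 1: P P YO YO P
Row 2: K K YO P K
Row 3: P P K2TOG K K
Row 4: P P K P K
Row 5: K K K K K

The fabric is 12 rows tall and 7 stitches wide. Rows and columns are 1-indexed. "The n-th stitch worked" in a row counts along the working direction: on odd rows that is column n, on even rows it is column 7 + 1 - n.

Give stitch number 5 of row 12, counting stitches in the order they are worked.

== STITCH ==
YO

Derivation:
Row 12: (12-1) mod 5 = 1, so use chart row 2. Even row -> WS.
Chart row 2 tiled across columns 1-7: K K YO P K K K
WS row: flip the tiled sequence (start at column 7) and apply K<->P; YO and K2TOG stay.
Row 12 as worked: P P P K YO P P
Stitch 5 in working order -> YO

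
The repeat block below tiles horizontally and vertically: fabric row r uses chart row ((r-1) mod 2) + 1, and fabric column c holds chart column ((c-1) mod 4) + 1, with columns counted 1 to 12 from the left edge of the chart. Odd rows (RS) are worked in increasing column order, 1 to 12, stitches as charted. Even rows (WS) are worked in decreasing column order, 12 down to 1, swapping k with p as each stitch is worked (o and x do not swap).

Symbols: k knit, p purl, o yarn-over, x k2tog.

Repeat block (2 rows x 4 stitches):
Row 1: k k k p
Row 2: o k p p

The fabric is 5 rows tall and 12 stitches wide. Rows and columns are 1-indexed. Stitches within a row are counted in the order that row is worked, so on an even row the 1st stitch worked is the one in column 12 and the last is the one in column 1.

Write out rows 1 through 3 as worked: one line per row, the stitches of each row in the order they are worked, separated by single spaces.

Row 1: chart row 1, RS - tile across columns 1-12 and work as-is.
Row 2: chart row 2, WS - tiled (columns 1-12): o k p p o k p p o k p p; work from column 12 back to 1 with k<->p swapped.
Row 3: chart row 1, RS - tile across columns 1-12 and work as-is.

Result:
k k k p k k k p k k k p
k k p o k k p o k k p o
k k k p k k k p k k k p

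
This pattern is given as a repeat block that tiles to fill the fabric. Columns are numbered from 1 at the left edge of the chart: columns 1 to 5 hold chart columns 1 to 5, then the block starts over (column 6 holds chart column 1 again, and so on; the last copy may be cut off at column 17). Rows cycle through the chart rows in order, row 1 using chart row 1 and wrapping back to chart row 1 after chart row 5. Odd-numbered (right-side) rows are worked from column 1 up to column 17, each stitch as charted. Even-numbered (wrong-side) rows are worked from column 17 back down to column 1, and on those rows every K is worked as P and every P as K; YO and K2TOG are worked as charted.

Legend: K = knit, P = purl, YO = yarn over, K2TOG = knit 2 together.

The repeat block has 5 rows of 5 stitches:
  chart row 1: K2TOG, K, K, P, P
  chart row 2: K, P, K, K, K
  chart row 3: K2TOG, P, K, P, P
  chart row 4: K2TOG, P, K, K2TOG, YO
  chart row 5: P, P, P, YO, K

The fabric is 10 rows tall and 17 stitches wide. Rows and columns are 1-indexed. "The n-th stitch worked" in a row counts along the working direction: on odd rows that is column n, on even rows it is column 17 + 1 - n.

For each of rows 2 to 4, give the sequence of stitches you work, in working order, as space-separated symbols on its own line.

Row 2: chart row 2, WS - tiled (columns 1-17): K P K K K K P K K K K P K K K K P; work from column 17 back to 1 with K<->P swapped.
Row 3: chart row 3, RS - tile across columns 1-17 and work as-is.
Row 4: chart row 4, WS - tiled (columns 1-17): K2TOG P K K2TOG YO K2TOG P K K2TOG YO K2TOG P K K2TOG YO K2TOG P; work from column 17 back to 1 with K<->P swapped.

Result:
K P P P P K P P P P K P P P P K P
K2TOG P K P P K2TOG P K P P K2TOG P K P P K2TOG P
K K2TOG YO K2TOG P K K2TOG YO K2TOG P K K2TOG YO K2TOG P K K2TOG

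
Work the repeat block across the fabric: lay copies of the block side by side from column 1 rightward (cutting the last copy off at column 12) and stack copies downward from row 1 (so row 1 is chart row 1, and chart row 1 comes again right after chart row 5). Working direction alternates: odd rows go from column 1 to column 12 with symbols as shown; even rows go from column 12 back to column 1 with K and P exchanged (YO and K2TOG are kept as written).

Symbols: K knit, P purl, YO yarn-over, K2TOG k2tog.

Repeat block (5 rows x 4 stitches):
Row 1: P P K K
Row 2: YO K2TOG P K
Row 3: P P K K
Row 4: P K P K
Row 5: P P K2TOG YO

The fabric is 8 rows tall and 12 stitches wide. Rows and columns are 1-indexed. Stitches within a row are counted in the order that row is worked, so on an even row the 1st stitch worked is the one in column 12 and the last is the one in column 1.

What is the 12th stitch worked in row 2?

For row 2: chart row = ((2-1) mod 5) + 1 = 2; this is a WS (even) row.
Chart row 2 tiled across columns 1-12: YO K2TOG P K YO K2TOG P K YO K2TOG P K
WS row: flip the tiled sequence (start at column 12) and apply K<->P; YO and K2TOG stay.
Row 2 as worked: P K K2TOG YO P K K2TOG YO P K K2TOG YO
Counting 12 along the worked row gives YO.

Result:
YO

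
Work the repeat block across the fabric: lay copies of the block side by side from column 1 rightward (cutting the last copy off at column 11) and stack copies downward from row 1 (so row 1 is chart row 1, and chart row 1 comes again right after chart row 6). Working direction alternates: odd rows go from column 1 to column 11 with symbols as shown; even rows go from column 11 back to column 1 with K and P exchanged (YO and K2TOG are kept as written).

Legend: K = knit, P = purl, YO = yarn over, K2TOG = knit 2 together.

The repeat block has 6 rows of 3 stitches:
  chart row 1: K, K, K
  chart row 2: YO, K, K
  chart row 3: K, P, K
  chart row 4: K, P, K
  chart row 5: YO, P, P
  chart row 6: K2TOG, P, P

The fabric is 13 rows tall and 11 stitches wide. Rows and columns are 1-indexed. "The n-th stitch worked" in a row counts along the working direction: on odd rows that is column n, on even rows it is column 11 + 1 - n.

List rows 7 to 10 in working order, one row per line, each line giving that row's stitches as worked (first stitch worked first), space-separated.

Row 7: chart row 1, RS - tile across columns 1-11 and work as-is.
Row 8: chart row 2, WS - tiled (columns 1-11): YO K K YO K K YO K K YO K; work from column 11 back to 1 with K<->P swapped.
Row 9: chart row 3, RS - tile across columns 1-11 and work as-is.
Row 10: chart row 4, WS - tiled (columns 1-11): K P K K P K K P K K P; work from column 11 back to 1 with K<->P swapped.

Rows as worked:
K K K K K K K K K K K
P YO P P YO P P YO P P YO
K P K K P K K P K K P
K P P K P P K P P K P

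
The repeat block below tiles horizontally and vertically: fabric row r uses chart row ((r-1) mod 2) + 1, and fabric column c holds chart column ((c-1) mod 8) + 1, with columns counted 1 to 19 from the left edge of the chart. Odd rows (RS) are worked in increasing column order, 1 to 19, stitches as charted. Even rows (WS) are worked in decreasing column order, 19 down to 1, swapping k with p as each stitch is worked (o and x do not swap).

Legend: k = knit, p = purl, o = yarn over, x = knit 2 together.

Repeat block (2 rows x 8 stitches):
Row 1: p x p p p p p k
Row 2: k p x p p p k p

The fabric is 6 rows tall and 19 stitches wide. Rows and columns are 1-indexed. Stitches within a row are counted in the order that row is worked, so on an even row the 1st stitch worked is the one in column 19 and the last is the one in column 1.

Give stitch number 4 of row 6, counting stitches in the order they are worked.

Result:
k

Derivation:
Row 6: (6-1) mod 2 = 1, so use chart row 2. Even row -> WS.
Chart row 2 tiled across columns 1-19: k p x p p p k p k p x p p p k p k p x
WS row: flip the tiled sequence (start at column 19) and apply k<->p; o and x stay.
Row 6 as worked: x k p k p k k k x k p k p k k k x k p
Counting 4 along the worked row gives k.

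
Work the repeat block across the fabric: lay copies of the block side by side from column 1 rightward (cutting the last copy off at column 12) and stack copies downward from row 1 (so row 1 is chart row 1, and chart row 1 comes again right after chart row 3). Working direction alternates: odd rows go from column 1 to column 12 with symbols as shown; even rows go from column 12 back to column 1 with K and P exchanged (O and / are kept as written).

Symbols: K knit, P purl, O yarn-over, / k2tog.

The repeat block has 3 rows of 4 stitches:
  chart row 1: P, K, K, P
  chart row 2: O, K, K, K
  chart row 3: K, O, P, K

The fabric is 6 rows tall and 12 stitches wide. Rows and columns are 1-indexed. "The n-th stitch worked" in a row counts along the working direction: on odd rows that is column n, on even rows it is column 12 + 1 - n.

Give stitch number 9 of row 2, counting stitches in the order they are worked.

Row 2 uses chart row ((2-1) mod 3)+1 = 2. Row 2 is even, so WS.
Chart row 2 tiled across columns 1-12: O K K K O K K K O K K K
WS: work from column 12 back to column 1 (reverse the tiled row), swapping K<->P (O and / unchanged).
Row 2 as worked: P P P O P P P O P P P O
The 9th stitch worked is P.

Stitch:
P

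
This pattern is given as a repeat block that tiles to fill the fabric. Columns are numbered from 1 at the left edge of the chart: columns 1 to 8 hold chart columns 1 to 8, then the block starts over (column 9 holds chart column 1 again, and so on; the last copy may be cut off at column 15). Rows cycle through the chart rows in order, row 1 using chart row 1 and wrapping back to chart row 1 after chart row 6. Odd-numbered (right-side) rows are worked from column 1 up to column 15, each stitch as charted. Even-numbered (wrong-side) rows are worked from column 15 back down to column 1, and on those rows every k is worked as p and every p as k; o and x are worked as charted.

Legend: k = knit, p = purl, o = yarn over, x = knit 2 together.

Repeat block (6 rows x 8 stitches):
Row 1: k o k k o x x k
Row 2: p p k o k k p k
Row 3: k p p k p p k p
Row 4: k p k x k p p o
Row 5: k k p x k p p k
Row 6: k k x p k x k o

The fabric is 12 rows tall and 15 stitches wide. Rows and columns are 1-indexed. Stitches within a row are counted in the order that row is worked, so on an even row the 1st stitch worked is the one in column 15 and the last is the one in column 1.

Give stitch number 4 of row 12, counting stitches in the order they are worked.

== STITCH ==
k

Derivation:
For row 12: chart row = ((12-1) mod 6) + 1 = 6; this is a WS (even) row.
Chart row 6 tiled across columns 1-15: k k x p k x k o k k x p k x k
WS: work from column 15 back to column 1 (reverse the tiled row), swapping k<->p (o and x unchanged).
Row 12 as worked: p x p k x p p o p x p k x p p
The 4th stitch worked is k.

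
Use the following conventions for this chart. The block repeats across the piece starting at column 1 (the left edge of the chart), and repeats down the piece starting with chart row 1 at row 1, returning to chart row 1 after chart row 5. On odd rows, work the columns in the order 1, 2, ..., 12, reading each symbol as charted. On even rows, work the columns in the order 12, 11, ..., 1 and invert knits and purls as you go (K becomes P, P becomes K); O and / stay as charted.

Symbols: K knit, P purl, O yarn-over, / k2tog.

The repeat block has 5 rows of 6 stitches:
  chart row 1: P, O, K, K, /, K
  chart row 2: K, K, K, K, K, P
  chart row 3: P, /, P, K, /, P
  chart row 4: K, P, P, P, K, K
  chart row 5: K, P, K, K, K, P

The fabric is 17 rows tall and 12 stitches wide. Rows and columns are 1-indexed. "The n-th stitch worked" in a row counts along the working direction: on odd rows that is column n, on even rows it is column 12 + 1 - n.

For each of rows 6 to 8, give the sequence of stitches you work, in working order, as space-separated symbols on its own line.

Row 6: chart row 1, WS - tiled (columns 1-12): P O K K / K P O K K / K; work from column 12 back to 1 with K<->P swapped.
Row 7: chart row 2, RS - tile across columns 1-12 and work as-is.
Row 8: chart row 3, WS - tiled (columns 1-12): P / P K / P P / P K / P; work from column 12 back to 1 with K<->P swapped.

Result:
P / P P O K P / P P O K
K K K K K P K K K K K P
K / P K / K K / P K / K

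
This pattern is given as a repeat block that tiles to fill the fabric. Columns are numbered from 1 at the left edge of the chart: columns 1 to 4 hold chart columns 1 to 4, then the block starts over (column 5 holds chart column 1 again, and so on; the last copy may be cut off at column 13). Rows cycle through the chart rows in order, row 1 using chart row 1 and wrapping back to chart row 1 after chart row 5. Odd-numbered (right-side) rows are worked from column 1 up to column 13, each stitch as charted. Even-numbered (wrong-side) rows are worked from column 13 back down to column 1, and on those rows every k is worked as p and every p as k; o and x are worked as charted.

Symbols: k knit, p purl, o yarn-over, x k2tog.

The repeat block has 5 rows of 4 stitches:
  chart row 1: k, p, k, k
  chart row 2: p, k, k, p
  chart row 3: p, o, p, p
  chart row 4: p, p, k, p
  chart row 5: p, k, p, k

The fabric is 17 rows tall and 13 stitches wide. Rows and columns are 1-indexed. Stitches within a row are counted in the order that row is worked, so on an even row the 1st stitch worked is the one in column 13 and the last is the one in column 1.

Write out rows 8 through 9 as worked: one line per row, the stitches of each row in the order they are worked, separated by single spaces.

Rows as worked:
k k k o k k k o k k k o k
p p k p p p k p p p k p p

Derivation:
Row 8: chart row 3, WS - tiled (columns 1-13): p o p p p o p p p o p p p; work from column 13 back to 1 with k<->p swapped.
Row 9: chart row 4, RS - tile across columns 1-13 and work as-is.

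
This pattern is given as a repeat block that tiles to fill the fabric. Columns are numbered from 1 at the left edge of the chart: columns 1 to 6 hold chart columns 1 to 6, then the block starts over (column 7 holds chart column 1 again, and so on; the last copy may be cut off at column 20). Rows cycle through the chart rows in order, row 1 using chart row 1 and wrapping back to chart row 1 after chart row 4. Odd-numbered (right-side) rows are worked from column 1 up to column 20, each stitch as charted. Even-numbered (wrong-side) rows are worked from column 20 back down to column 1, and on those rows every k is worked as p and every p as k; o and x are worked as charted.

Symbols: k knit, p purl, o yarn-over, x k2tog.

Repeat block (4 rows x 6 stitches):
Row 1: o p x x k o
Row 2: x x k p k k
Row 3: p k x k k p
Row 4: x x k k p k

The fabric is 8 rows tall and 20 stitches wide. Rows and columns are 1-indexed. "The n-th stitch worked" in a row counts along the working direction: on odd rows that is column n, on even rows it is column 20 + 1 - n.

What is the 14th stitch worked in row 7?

Row 7: (7-1) mod 4 = 2, so use chart row 3. Odd row -> RS.
Chart row 3 tiled across columns 1-20: p k x k k p p k x k k p p k x k k p p k
RS row: no reversal, no swap; stitch n worked = column n.
Counting 14 along the worked row gives k.

Result:
k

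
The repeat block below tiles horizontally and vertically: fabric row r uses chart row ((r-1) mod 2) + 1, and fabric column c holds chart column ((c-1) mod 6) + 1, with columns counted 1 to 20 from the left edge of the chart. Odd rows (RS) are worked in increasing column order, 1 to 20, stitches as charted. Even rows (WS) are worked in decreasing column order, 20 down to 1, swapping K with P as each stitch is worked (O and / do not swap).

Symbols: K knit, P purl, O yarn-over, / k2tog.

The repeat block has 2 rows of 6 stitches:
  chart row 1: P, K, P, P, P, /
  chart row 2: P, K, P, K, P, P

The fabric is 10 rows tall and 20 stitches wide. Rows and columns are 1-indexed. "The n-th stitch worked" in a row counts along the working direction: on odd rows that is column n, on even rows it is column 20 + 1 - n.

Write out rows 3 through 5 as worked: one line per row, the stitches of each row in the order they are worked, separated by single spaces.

Rows as worked:
P K P P P / P K P P P / P K P P P / P K
P K K K P K P K K K P K P K K K P K P K
P K P P P / P K P P P / P K P P P / P K

Derivation:
Row 3: chart row 1, RS - tile across columns 1-20 and work as-is.
Row 4: chart row 2, WS - tiled (columns 1-20): P K P K P P P K P K P P P K P K P P P K; work from column 20 back to 1 with K<->P swapped.
Row 5: chart row 1, RS - tile across columns 1-20 and work as-is.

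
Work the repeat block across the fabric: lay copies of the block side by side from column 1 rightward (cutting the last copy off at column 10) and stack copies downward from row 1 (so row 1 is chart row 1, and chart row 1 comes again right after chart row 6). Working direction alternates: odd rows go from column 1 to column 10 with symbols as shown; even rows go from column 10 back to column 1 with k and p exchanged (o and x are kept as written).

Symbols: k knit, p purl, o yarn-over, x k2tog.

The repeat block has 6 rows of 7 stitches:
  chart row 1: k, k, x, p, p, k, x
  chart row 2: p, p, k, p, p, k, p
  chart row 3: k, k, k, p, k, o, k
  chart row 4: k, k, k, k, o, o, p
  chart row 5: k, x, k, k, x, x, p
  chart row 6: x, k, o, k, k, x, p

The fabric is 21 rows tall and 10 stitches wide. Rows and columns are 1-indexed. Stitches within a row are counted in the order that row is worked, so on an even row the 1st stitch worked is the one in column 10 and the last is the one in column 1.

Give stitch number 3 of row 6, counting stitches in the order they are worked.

Stitch:
x

Derivation:
For row 6: chart row = ((6-1) mod 6) + 1 = 6; this is a WS (even) row.
Chart row 6 tiled across columns 1-10: x k o k k x p x k o
WS: work from column 10 back to column 1 (reverse the tiled row), swapping k<->p (o and x unchanged).
Row 6 as worked: o p x k x p p o p x
Counting 3 along the worked row gives x.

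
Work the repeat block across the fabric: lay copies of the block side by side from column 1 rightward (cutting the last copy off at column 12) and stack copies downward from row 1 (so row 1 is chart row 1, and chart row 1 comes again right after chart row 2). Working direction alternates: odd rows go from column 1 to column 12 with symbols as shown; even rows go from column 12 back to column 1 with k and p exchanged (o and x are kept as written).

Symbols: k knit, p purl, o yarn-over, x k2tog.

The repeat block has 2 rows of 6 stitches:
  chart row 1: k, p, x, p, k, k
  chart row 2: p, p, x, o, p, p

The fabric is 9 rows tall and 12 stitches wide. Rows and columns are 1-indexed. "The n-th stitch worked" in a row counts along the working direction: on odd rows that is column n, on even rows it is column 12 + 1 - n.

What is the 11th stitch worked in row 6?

== STITCH ==
k

Derivation:
Row 6 uses chart row ((6-1) mod 2)+1 = 2. Row 6 is even, so WS.
Chart row 2 tiled across columns 1-12: p p x o p p p p x o p p
WS: work from column 12 back to column 1 (reverse the tiled row), swapping k<->p (o and x unchanged).
Row 6 as worked: k k o x k k k k o x k k
Counting 11 along the worked row gives k.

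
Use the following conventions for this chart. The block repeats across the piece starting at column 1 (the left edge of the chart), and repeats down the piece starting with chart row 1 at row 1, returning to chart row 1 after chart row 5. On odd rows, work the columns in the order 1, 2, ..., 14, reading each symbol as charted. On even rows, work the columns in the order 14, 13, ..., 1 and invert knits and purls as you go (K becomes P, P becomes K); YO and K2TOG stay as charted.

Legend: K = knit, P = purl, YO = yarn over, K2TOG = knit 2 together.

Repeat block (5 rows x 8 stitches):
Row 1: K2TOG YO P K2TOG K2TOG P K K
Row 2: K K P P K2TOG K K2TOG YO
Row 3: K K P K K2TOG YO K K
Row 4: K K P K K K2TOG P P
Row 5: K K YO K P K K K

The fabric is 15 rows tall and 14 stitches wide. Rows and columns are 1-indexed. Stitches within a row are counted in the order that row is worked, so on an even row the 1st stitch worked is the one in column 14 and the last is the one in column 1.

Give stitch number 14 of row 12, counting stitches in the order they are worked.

Result:
P

Derivation:
Row 12 uses chart row ((12-1) mod 5)+1 = 2. Row 12 is even, so WS.
Chart row 2 tiled across columns 1-14: K K P P K2TOG K K2TOG YO K K P P K2TOG K
WS: work from column 14 back to column 1 (reverse the tiled row), swapping K<->P (YO and K2TOG unchanged).
Row 12 as worked: P K2TOG K K P P YO K2TOG P K2TOG K K P P
Stitch 14 in working order -> P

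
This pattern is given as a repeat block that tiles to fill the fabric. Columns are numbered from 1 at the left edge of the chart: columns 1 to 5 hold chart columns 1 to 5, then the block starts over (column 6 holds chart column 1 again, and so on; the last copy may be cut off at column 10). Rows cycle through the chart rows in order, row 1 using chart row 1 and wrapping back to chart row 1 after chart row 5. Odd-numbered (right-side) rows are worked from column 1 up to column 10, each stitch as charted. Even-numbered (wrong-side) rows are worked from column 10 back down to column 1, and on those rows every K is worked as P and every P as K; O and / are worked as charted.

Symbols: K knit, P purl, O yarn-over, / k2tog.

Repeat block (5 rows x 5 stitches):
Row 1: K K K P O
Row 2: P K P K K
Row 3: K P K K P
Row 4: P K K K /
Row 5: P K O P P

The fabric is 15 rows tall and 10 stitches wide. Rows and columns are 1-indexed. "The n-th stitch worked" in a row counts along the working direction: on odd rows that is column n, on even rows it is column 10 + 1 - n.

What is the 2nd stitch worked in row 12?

For row 12: chart row = ((12-1) mod 5) + 1 = 2; this is a WS (even) row.
Chart row 2 tiled across columns 1-10: P K P K K P K P K K
WS row: flip the tiled sequence (start at column 10) and apply K<->P; O and / stay.
Row 12 as worked: P P K P K P P K P K
The 2nd stitch worked is P.

Stitch:
P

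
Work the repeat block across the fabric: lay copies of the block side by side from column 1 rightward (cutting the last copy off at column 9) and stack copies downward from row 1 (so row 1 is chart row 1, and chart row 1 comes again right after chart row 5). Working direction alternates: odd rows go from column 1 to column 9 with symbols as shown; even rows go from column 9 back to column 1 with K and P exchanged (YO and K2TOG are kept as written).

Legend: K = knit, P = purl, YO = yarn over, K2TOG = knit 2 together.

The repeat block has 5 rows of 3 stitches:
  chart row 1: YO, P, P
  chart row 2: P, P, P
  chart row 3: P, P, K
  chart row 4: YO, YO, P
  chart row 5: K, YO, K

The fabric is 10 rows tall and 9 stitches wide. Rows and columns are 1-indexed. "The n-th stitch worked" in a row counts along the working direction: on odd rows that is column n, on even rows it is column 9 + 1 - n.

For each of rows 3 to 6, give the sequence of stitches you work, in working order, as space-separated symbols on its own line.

Rows as worked:
P P K P P K P P K
K YO YO K YO YO K YO YO
K YO K K YO K K YO K
K K YO K K YO K K YO

Derivation:
Row 3: chart row 3, RS - tile across columns 1-9 and work as-is.
Row 4: chart row 4, WS - tiled (columns 1-9): YO YO P YO YO P YO YO P; work from column 9 back to 1 with K<->P swapped.
Row 5: chart row 5, RS - tile across columns 1-9 and work as-is.
Row 6: chart row 1, WS - tiled (columns 1-9): YO P P YO P P YO P P; work from column 9 back to 1 with K<->P swapped.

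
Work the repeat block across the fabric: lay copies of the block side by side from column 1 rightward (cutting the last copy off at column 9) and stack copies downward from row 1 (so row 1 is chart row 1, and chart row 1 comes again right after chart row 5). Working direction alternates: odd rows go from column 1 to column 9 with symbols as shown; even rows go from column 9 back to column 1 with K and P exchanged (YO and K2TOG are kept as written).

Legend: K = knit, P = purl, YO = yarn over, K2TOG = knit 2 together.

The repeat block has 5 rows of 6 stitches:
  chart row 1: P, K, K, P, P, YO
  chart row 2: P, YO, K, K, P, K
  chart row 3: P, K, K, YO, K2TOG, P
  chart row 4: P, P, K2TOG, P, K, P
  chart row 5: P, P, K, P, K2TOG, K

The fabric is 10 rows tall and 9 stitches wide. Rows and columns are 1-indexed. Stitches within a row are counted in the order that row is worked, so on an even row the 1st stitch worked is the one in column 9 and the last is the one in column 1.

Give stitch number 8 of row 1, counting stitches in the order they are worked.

For row 1: chart row = ((1-1) mod 5) + 1 = 1; this is a RS (odd) row.
Chart row 1 tiled across columns 1-9: P K K P P YO P K K
RS row: no reversal, no swap; stitch n worked = column n.
Stitch 8 in working order -> K

Stitch:
K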